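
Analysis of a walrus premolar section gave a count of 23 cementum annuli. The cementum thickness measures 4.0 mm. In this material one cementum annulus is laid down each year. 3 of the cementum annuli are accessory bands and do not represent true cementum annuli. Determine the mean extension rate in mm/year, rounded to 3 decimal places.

After corrections the count is 23 − 3 = 20 cementum annuli.
4.0 mm over 20 years gives 4.0 / 20 ≈ 0.200 mm/year.

0.200 mm/year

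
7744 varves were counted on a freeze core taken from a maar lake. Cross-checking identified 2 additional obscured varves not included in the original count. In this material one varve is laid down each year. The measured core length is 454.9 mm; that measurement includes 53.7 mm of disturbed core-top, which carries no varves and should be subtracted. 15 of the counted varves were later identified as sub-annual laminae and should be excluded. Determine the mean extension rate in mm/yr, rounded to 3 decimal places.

0.052 mm/yr

Adjusted count: 7744 − 15 + 2 = 7731 varves.
Net length = 454.9 − 53.7 = 401.2 mm.
Extension rate ≈ 401.2 / 7731 = 0.052 mm/yr.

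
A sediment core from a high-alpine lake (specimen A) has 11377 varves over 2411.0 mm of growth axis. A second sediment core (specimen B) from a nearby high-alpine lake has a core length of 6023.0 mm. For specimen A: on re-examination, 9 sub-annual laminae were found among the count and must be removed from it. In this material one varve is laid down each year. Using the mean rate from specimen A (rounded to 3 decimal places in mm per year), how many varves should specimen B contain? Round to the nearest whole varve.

28410 varves

Specimen A: after corrections the count is 11377 − 9 = 11368 varves.
A: Mean rate = 2411.0 mm / 11368 years ≈ 0.212 mm/yr.
For B, 6023.0 / 0.212 = 28410.38 years ≈ 28410 varves.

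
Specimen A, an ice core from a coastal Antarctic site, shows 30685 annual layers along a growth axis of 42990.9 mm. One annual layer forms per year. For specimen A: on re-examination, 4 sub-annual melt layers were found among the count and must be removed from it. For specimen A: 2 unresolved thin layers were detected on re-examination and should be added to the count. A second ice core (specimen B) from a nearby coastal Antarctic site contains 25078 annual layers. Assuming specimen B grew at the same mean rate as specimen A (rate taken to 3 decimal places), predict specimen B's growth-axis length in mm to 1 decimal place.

Specimen A: true annual layer count = 30685 − 4 + 2 = 30683.
A: 42990.9 mm over 30683 years gives 42990.9 / 30683 ≈ 1.401 mm/year.
Length of B = 1.401 × 25078 = 35134.3 mm.

35134.3 mm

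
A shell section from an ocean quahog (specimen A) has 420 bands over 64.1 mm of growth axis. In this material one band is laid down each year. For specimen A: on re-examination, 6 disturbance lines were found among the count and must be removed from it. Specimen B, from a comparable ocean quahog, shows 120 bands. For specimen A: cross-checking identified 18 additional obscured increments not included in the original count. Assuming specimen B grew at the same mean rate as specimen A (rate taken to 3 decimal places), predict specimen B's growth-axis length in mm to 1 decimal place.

17.8 mm

Specimen A: true band count = 420 − 6 + 18 = 432.
A: Extension rate ≈ 64.1 / 432 = 0.148 mm/year.
For B, 0.148 mm/year × 120 years = 17.8 mm.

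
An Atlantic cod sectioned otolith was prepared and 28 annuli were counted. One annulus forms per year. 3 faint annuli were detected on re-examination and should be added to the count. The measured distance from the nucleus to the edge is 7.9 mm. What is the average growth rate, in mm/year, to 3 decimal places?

0.255 mm/year

After corrections the count is 28 + 3 = 31 annuli.
7.9 mm over 31 years gives 7.9 / 31 ≈ 0.255 mm/year.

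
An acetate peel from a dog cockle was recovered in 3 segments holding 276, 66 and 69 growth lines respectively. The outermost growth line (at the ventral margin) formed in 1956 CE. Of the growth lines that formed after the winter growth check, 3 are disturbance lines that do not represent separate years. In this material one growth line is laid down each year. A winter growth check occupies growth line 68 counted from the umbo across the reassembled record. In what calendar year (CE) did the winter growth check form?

Total growth lines = 276 + 66 + 69 = 411.
The winter growth check sits at growth line 68 from the umbo, so 411 − 68 = 343 growth lines formed after it.
Excluding 3 false growth lines: 343 − 3 = 340.
Counting back 340 years from 1956 CE places the winter growth check in 1956 − 340 = 1616 CE.

1616 CE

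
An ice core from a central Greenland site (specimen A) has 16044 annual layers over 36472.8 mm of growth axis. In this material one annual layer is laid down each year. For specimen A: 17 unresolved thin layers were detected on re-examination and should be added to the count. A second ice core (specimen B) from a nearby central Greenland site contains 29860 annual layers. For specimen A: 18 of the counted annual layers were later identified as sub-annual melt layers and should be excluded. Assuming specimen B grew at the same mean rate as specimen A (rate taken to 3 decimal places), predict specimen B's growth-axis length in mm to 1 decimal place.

67871.8 mm

Specimen A: true annual layer count = 16044 − 18 + 17 = 16043.
A: Extension rate ≈ 36472.8 / 16043 = 2.273 mm/year.
Length of B = 2.273 × 29860 = 67871.8 mm.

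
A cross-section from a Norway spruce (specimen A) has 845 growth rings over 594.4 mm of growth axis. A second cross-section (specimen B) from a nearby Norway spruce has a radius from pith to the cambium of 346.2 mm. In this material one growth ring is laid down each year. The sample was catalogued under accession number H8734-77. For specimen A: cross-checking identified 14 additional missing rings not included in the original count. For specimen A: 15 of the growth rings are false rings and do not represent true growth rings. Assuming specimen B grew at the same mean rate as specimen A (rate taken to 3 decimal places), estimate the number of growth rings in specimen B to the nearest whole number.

492 growth rings

Specimen A: after corrections the count is 845 − 15 + 14 = 844 growth rings.
A: 594.4 mm over 844 years gives 594.4 / 844 ≈ 0.704 mm/yr.
B spans 346.2 / 0.704 = 491.76 years ≈ 492 growth rings.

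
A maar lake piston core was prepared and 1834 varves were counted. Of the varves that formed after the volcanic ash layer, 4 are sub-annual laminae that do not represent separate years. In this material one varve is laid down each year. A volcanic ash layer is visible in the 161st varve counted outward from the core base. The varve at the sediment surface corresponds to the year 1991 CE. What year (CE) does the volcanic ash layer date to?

322 CE

1834 − 161 = 1673 varves lie beyond the volcanic ash layer toward the sediment surface.
Removing the 4 false varves leaves 1673 − 4 = 1669 true varves beyond the volcanic ash layer.
The varve at the sediment surface is 1991 CE, so the volcanic ash layer dates to 1991 − 1669 = 322 CE.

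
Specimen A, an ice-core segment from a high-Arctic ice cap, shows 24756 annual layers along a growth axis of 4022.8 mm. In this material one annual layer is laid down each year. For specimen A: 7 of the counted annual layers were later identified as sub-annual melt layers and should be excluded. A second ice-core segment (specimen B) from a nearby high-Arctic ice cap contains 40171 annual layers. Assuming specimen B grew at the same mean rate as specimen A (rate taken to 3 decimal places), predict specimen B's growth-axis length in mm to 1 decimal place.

6547.9 mm

Specimen A: correcting the raw count gives 24756 − 7 = 24749 true annual layers.
A: Mean rate = 4022.8 mm / 24749 years ≈ 0.163 mm/year.
For B, 0.163 mm/year × 40171 years = 6547.9 mm.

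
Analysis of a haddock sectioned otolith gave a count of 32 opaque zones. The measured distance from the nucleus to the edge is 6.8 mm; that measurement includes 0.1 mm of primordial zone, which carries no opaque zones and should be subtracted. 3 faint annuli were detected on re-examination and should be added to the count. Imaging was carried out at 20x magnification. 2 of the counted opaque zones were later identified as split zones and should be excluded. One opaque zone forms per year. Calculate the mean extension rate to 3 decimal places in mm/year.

After corrections the count is 32 − 2 + 3 = 33 opaque zones.
Net length = 6.8 − 0.1 = 6.7 mm.
Mean rate = 6.7 mm / 33 years ≈ 0.203 mm/year.

0.203 mm/year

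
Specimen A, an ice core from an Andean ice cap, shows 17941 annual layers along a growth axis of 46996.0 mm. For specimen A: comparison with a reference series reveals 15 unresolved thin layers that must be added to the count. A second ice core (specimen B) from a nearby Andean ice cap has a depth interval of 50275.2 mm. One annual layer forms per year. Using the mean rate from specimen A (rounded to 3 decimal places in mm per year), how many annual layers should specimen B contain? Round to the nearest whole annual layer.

19211 annual layers

Specimen A: true annual layer count = 17941 + 15 = 17956.
A: 46996.0 mm over 17956 years gives 46996.0 / 17956 ≈ 2.617 mm per year.
B spans 50275.2 / 2.617 = 19211.00 years ≈ 19211 annual layers.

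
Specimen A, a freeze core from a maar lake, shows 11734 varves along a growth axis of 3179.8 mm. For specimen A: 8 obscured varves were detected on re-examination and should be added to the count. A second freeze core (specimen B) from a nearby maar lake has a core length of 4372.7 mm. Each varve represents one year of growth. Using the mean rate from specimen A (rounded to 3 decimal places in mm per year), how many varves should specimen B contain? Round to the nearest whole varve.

Specimen A: true varve count = 11734 + 8 = 11742.
A: Extension rate ≈ 3179.8 / 11742 = 0.271 mm/year.
For B, 4372.7 / 0.271 = 16135.42 years ≈ 16135 varves.

16135 varves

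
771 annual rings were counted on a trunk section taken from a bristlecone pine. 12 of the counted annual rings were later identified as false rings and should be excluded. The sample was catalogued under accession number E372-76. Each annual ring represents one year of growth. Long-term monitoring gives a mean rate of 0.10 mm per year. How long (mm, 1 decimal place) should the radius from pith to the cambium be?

75.9 mm

After corrections the count is 771 − 12 = 759 annual rings.
Length ≈ 0.10 × 759 = 75.9 mm.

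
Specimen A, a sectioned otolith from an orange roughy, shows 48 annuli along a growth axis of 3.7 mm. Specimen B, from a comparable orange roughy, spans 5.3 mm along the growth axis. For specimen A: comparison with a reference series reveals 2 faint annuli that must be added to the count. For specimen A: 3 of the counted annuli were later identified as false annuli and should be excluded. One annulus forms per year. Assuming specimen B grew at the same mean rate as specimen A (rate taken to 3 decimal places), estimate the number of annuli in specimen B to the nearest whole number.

Specimen A: adjusted count: 48 − 3 + 2 = 47 annuli.
A: 3.7 mm over 47 years gives 3.7 / 47 ≈ 0.079 mm/yr.
Specimen B: 5.3 mm / 0.079 mm per year = 67.09 years ≈ 67 annuli.

67 annuli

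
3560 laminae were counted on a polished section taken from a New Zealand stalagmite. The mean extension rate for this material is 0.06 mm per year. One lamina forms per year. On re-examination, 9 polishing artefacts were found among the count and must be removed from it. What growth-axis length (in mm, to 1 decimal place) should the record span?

213.1 mm

Adjusted count: 3560 − 9 = 3551 laminae.
Length ≈ 0.06 × 3551 = 213.1 mm.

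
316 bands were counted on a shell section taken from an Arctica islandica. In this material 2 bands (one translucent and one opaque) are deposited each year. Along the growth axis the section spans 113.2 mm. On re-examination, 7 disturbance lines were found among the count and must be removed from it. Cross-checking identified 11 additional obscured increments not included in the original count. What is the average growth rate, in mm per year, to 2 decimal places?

0.71 mm per year

Adjusted count: 316 − 7 + 11 = 320 bands.
Dividing by 2 bands per year: 320 / 2 = 160 years.
113.2 mm over 160 years gives 113.2 / 160 ≈ 0.71 mm per year.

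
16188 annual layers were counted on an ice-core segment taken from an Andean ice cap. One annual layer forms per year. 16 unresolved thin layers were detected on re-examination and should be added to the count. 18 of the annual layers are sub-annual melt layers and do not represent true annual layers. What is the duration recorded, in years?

True annual layer count = 16188 − 18 + 16 = 16186.
At one annual layer per year, that is 16186 years.

16186 years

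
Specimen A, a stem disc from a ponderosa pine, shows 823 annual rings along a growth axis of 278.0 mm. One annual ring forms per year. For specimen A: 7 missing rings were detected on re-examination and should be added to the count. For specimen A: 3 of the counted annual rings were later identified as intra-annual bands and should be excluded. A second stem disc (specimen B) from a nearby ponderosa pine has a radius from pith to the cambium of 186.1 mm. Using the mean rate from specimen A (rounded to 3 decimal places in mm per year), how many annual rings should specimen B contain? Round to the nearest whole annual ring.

Specimen A: correcting the raw count gives 823 − 3 + 7 = 827 true annual rings.
A: Extension rate ≈ 278.0 / 827 = 0.336 mm/year.
Specimen B: 186.1 mm / 0.336 mm per year = 553.87 years ≈ 554 annual rings.

554 annual rings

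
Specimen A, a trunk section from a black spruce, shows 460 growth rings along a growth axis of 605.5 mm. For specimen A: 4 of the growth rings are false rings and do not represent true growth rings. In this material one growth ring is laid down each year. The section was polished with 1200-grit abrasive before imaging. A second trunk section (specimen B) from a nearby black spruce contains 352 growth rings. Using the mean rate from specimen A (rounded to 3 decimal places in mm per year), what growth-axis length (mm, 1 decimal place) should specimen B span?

Specimen A: correcting the raw count gives 460 − 4 = 456 true growth rings.
A: Mean rate = 605.5 mm / 456 years ≈ 1.328 mm/yr.
Length of B = 1.328 × 352 = 467.5 mm.

467.5 mm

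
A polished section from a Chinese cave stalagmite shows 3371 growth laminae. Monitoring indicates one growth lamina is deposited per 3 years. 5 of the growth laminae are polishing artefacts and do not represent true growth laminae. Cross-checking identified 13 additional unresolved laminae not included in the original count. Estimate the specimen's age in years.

True growth lamina count = 3371 − 5 + 13 = 3379.
3379 growth laminae at 3 years each span 3379 × 3 = 10137 years.

10137 years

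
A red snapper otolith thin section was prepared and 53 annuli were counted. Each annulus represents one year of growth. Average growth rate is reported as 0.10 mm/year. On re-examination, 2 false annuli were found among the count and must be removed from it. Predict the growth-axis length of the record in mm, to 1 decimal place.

5.1 mm

Correcting the raw count gives 53 − 2 = 51 true annuli.
51 years at 0.10 mm/year gives 0.10 × 51 = 5.1 mm.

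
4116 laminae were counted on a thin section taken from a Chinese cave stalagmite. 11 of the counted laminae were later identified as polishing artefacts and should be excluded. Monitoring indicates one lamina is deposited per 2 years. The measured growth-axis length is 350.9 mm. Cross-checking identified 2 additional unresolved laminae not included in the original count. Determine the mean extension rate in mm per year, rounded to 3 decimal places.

Correcting the raw count gives 4116 − 11 + 2 = 4107 true laminae.
4107 laminae at 2 years each span 4107 × 2 = 8214 years.
Extension rate ≈ 350.9 / 8214 = 0.043 mm per year.

0.043 mm per year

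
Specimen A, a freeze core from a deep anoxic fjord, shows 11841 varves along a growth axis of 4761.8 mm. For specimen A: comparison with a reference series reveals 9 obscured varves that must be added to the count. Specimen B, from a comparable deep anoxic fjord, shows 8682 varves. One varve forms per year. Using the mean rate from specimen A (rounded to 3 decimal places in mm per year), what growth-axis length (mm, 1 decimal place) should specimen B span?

3490.2 mm

Specimen A: true varve count = 11841 + 9 = 11850.
A: Extension rate ≈ 4761.8 / 11850 = 0.402 mm/year.
For B, 0.402 mm/year × 8682 years = 3490.2 mm.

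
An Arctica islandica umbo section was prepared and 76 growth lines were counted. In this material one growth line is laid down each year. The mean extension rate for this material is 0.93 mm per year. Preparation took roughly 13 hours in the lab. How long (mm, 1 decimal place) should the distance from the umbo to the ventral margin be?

76 years of growth are recorded.
Predicted length = 0.93 mm/year × 76 years = 70.7 mm.

70.7 mm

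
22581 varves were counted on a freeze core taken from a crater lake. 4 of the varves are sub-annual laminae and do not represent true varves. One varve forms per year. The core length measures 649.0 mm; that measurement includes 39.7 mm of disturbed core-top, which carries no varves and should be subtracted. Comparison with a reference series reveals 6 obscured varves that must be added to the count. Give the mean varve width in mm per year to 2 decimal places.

True varve count = 22581 − 4 + 6 = 22583.
The growth record spans 649.0 − 39.7 = 609.3 mm.
Mean rate = 609.3 mm / 22583 years ≈ 0.03 mm per year.

0.03 mm per year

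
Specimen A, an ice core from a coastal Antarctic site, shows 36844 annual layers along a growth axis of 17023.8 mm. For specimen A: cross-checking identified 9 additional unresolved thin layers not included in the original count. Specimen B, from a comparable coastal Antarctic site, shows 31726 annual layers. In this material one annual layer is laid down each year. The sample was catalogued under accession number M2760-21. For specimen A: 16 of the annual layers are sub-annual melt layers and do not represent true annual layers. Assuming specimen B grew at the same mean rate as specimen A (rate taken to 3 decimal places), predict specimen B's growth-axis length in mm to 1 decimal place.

14657.4 mm

Specimen A: adjusted count: 36844 − 16 + 9 = 36837 annual layers.
A: Extension rate ≈ 17023.8 / 36837 = 0.462 mm/yr.
Length of B = 0.462 × 31726 = 14657.4 mm.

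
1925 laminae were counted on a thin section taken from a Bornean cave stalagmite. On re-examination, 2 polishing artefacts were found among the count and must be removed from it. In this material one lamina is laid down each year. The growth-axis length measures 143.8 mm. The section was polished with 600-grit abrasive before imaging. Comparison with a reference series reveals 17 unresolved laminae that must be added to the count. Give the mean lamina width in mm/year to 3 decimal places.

0.074 mm/year

After corrections the count is 1925 − 2 + 17 = 1940 laminae.
Mean rate = 143.8 mm / 1940 years ≈ 0.074 mm/year.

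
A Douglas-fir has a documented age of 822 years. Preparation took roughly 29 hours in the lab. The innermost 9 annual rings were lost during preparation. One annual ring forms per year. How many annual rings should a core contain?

Expected annual rings over 822 years: 822.
Less the 9 uncaptured annual rings: 822 − 9 = 813.

813 annual rings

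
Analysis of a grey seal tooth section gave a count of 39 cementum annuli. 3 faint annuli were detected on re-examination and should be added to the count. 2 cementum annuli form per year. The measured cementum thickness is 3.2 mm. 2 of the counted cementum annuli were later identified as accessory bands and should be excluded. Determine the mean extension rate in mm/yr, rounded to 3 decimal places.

Correcting the raw count gives 39 − 2 + 3 = 40 true cementum annuli.
Dividing by 2 cementum annuli per year: 40 / 2 = 20 years.
3.2 mm over 20 years gives 3.2 / 20 ≈ 0.160 mm/yr.

0.160 mm/yr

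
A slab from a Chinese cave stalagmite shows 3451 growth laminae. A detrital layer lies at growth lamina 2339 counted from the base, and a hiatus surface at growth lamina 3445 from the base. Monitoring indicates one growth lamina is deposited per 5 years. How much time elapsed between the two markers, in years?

5530 years

The two markers are separated by 3445 − 2339 = 1106 growth laminae.
At 5 years per growth lamina, 1106 × 5 = 5530 years.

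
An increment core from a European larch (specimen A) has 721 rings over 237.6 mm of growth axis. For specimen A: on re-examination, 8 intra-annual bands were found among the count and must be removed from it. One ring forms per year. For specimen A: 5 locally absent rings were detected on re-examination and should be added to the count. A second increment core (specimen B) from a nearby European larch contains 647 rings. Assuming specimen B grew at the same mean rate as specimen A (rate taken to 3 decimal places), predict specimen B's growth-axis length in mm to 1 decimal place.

214.2 mm

Specimen A: after corrections the count is 721 − 8 + 5 = 718 rings.
A: 237.6 mm over 718 years gives 237.6 / 718 ≈ 0.331 mm/year.
B's length ≈ 0.331 × 647 = 214.2 mm.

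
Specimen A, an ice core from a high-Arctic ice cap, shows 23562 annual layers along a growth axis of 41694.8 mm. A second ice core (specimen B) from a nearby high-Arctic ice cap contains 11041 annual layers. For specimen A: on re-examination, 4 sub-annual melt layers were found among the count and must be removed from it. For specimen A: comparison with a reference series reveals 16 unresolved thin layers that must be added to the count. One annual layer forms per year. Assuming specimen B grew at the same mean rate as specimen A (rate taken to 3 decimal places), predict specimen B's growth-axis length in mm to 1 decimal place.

19531.5 mm

Specimen A: true annual layer count = 23562 − 4 + 16 = 23574.
A: 41694.8 mm over 23574 years gives 41694.8 / 23574 ≈ 1.769 mm per year.
B's length ≈ 1.769 × 11041 = 19531.5 mm.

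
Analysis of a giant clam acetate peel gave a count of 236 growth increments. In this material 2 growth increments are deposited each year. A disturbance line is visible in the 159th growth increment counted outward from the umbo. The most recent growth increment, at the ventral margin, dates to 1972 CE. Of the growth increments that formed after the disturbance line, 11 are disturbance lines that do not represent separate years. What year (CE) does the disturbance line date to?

236 − 159 = 77 growth increments lie beyond the disturbance line toward the ventral margin.
Removing the 11 false growth increments leaves 77 − 11 = 66 true growth increments beyond the disturbance line.
With 2 growth increments per year, 66 / 2 = 33 years.
Counting back 33 years from 1972 CE places the disturbance line in 1972 − 33 = 1939 CE.

1939 CE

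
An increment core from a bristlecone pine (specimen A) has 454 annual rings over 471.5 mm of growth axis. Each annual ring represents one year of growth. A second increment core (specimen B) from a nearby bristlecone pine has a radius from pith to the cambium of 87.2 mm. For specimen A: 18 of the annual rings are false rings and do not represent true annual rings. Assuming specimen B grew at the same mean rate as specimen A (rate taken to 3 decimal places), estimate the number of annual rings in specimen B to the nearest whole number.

81 annual rings

Specimen A: correcting the raw count gives 454 − 18 = 436 true annual rings.
A: Mean rate = 471.5 mm / 436 years ≈ 1.081 mm/year.
For B, 87.2 / 1.081 = 80.67 years ≈ 81 annual rings.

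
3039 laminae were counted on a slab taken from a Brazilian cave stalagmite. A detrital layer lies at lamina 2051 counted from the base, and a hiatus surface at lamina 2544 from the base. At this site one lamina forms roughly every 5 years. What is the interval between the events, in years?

2465 years

Separation: 2544 − 2051 = 493 laminae.
Multiplying by 5 years per lamina: 493 × 5 = 2465 years.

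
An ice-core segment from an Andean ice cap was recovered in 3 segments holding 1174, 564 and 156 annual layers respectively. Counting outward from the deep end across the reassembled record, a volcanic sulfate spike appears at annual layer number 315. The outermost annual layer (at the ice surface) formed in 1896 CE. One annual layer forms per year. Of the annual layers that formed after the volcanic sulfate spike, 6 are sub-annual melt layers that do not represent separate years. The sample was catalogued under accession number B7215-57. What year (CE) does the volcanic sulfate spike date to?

323 CE

Total annual layers = 1174 + 564 + 156 = 1894.
Between annual layer 315 and the ice surface there are 1894 − 315 = 1579 annual layers.
Excluding 6 false annual layers: 1579 − 6 = 1573.
Counting back 1573 years from 1896 CE places the volcanic sulfate spike in 1896 − 1573 = 323 CE.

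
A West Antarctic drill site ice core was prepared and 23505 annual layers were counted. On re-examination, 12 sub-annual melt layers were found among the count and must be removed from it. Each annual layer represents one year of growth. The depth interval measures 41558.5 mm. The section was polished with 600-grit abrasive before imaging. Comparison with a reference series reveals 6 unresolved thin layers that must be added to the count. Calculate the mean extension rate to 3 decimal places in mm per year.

1.769 mm per year

Correcting the raw count gives 23505 − 12 + 6 = 23499 true annual layers.
Extension rate ≈ 41558.5 / 23499 = 1.769 mm per year.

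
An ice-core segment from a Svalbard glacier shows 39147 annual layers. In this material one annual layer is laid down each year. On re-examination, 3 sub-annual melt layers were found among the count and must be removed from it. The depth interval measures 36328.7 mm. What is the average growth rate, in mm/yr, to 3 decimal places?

Adjusted count: 39147 − 3 = 39144 annual layers.
Mean rate = 36328.7 mm / 39144 years ≈ 0.928 mm/yr.

0.928 mm/yr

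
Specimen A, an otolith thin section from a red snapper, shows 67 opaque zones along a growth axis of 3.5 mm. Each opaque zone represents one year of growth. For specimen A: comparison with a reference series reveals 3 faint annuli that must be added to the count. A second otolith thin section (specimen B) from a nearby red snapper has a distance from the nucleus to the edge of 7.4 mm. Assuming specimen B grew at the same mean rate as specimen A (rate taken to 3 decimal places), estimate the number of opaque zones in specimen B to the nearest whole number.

Specimen A: correcting the raw count gives 67 + 3 = 70 true opaque zones.
A: Extension rate ≈ 3.5 / 70 = 0.050 mm/year.
B spans 7.4 / 0.050 = 148.00 years ≈ 148 opaque zones.

148 opaque zones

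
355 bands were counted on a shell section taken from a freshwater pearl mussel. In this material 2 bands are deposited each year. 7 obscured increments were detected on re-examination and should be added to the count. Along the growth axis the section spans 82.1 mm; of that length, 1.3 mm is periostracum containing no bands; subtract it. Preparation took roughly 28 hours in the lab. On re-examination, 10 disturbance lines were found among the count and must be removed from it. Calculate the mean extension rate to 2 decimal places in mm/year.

0.46 mm/year

Adjusted count: 355 − 10 + 7 = 352 bands.
With 2 bands per year, 352 / 2 = 176 years.
Removing the 1.3 mm offcut leaves 82.1 − 1.3 = 80.8 mm.
80.8 mm over 176 years gives 80.8 / 176 ≈ 0.46 mm/year.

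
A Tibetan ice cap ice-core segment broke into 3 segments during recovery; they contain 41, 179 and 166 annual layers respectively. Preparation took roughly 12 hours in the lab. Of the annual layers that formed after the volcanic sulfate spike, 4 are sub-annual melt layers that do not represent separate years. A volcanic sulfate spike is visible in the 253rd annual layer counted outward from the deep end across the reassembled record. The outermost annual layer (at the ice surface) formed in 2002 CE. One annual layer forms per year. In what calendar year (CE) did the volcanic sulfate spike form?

1873 CE

Total annual layers = 41 + 179 + 166 = 386.
386 − 253 = 133 annual layers lie beyond the volcanic sulfate spike toward the ice surface.
Excluding 4 false annual layers: 133 − 4 = 129.
The annual layer at the ice surface is 2002 CE, so the volcanic sulfate spike dates to 2002 − 129 = 1873 CE.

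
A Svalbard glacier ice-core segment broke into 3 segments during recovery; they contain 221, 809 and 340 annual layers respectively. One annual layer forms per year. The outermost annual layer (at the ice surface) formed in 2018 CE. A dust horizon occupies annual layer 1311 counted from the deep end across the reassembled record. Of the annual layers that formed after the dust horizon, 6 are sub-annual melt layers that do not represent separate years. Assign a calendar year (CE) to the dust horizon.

1965 CE

Total annual layers = 221 + 809 + 340 = 1370.
Between annual layer 1311 and the ice surface there are 1370 − 1311 = 59 annual layers.
Removing the 6 false annual layers leaves 59 − 6 = 53 true annual layers beyond the dust horizon.
2018 − 53 = 1965 CE.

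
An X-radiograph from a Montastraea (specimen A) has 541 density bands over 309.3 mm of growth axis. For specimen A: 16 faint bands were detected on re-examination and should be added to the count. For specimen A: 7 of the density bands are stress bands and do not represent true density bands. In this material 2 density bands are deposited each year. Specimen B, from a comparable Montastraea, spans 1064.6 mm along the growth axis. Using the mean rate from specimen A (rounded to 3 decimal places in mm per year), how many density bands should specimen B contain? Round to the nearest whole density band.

1893 density bands

Specimen A: correcting the raw count gives 541 − 7 + 16 = 550 true density bands.
Specimen A: with 2 density bands per year, 550 / 2 = 275 years.
A: Extension rate ≈ 309.3 / 275 = 1.125 mm/yr.
For B, 1064.6 / 1.125 = 946.31 years; at 2 density bands per year that is 946.31 × 2 ≈ 1893 density bands.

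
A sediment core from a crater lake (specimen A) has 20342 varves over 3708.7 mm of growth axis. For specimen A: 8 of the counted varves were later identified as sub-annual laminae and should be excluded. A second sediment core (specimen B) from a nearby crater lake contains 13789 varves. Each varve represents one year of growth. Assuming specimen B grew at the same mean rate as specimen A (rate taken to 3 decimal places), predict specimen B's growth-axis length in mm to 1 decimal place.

Specimen A: true varve count = 20342 − 8 = 20334.
A: Mean rate = 3708.7 mm / 20334 years ≈ 0.182 mm/year.
Length of B = 0.182 × 13789 = 2509.6 mm.

2509.6 mm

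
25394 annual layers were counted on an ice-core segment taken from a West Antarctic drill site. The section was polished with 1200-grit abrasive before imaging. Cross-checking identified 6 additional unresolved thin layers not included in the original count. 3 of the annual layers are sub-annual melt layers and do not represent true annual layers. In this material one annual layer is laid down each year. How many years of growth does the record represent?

25397 years

After corrections the count is 25394 − 3 + 6 = 25397 annual layers.
One annual layer per year makes the duration 25397 years.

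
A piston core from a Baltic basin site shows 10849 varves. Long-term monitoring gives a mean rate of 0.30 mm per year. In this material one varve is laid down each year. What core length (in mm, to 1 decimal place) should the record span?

3254.7 mm

10849 years of growth are recorded.
Length ≈ 0.30 × 10849 = 3254.7 mm.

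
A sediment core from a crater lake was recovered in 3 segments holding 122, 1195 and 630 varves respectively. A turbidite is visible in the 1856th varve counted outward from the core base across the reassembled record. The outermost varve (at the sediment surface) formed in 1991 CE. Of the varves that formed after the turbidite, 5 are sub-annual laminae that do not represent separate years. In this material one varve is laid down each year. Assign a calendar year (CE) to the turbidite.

Total varves = 122 + 1195 + 630 = 1947.
1947 − 1856 = 91 varves lie beyond the turbidite toward the sediment surface.
Removing the 5 false varves leaves 91 − 5 = 86 true varves beyond the turbidite.
1991 − 86 = 1905 CE.

1905 CE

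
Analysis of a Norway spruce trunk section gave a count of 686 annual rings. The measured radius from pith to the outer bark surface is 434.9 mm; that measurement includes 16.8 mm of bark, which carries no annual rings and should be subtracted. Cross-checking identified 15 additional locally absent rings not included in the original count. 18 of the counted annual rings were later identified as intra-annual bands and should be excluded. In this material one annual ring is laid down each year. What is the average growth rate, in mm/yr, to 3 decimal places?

0.612 mm/yr

Correcting the raw count gives 686 − 18 + 15 = 683 true annual rings.
The growth record spans 434.9 − 16.8 = 418.1 mm.
Extension rate ≈ 418.1 / 683 = 0.612 mm/yr.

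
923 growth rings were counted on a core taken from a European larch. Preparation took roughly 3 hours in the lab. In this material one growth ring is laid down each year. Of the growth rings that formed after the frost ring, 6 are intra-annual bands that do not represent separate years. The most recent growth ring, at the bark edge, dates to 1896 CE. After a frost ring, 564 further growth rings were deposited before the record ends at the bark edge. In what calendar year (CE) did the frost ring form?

1338 CE

There are 564 growth rings younger than the frost ring.
564 − 6 false = 558 true growth rings after the frost ring.
1896 − 558 = 1338 CE.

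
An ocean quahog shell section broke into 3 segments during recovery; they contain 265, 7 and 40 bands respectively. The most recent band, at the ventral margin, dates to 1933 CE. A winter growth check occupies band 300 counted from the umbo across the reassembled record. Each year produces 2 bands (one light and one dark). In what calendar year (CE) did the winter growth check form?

1927 CE

Total bands = 265 + 7 + 40 = 312.
312 − 300 = 12 bands lie beyond the winter growth check toward the ventral margin.
12 bands at 2 per year is 12 / 2 = 6 years.
Counting back 6 years from 1933 CE places the winter growth check in 1933 − 6 = 1927 CE.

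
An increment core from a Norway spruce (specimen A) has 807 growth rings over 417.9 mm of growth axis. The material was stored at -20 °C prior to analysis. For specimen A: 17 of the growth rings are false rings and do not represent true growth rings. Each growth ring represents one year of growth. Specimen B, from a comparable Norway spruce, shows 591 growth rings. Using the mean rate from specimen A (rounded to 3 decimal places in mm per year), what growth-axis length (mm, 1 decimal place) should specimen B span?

312.6 mm

Specimen A: adjusted count: 807 − 17 = 790 growth rings.
A: 417.9 mm over 790 years gives 417.9 / 790 ≈ 0.529 mm/yr.
Length of B = 0.529 × 591 = 312.6 mm.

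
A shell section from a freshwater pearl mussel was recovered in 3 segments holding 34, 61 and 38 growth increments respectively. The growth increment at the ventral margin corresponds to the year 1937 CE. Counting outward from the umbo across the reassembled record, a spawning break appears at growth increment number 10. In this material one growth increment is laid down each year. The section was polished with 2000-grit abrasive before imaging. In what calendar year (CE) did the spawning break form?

1814 CE

Total growth increments = 34 + 61 + 38 = 133.
133 − 10 = 123 growth increments lie beyond the spawning break toward the ventral margin.
The growth increment at the ventral margin is 1937 CE, so the spawning break dates to 1937 − 123 = 1814 CE.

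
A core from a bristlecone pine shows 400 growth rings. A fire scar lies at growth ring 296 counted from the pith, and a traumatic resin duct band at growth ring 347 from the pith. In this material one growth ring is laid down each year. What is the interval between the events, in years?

51 years

347 − 296 = 51 growth rings lie between the two events.
At one growth ring per year, 51 years elapsed between them.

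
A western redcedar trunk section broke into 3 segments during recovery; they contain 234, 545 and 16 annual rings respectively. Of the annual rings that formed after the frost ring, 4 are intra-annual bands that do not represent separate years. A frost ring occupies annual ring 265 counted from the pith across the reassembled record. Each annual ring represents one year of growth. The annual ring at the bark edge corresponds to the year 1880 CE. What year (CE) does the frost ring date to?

Total annual rings = 234 + 545 + 16 = 795.
Between annual ring 265 and the bark edge there are 795 − 265 = 530 annual rings.
530 − 4 false = 526 true annual rings after the frost ring.
The annual ring at the bark edge is 1880 CE, so the frost ring dates to 1880 − 526 = 1354 CE.

1354 CE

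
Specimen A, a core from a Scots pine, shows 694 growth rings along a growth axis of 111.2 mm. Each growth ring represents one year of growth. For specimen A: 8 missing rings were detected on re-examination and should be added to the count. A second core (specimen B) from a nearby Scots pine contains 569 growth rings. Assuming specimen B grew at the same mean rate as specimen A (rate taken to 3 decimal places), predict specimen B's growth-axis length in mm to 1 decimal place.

Specimen A: adjusted count: 694 + 8 = 702 growth rings.
A: Mean rate = 111.2 mm / 702 years ≈ 0.158 mm/year.
B's length ≈ 0.158 × 569 = 89.9 mm.

89.9 mm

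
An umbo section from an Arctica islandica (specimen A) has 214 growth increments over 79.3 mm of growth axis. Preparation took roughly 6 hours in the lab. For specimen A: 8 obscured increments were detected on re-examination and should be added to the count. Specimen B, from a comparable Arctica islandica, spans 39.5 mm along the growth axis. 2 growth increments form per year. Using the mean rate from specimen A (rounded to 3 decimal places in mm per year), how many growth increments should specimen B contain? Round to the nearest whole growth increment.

Specimen A: correcting the raw count gives 214 + 8 = 222 true growth increments.
Specimen A: 222 growth increments at 2 per year is 222 / 2 = 111 years.
A: Extension rate ≈ 79.3 / 111 = 0.714 mm per year.
B spans 39.5 / 0.714 = 55.32 years; at 2 growth increments per year that is 55.32 × 2 ≈ 111 growth increments.

111 growth increments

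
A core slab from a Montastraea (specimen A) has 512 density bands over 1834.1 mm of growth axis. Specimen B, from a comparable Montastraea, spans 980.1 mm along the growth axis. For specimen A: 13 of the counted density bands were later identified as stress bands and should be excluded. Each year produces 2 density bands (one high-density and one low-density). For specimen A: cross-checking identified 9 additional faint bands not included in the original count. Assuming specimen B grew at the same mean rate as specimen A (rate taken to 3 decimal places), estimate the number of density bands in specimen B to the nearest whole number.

271 density bands

Specimen A: true density band count = 512 − 13 + 9 = 508.
Specimen A: with 2 density bands per year, 508 / 2 = 254 years.
A: 1834.1 mm over 254 years gives 1834.1 / 254 ≈ 7.221 mm/year.
Specimen B: 980.1 mm / 7.221 mm per year = 135.73 years; at 2 density bands per year that is 135.73 × 2 ≈ 271 density bands.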